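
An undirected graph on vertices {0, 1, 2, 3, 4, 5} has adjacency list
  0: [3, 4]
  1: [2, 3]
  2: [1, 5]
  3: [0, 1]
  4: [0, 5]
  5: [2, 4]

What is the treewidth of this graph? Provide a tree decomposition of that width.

The largest bag has 3 vertices, giving width 2; this decomposition certifies tw(G) ≤ 2. For the lower bound, G contains the cycle 1–2–5–4–0–3–1, so G is not a forest; only forests have treewidth ≤ 1, hence tw(G) ≥ 2. Combining the bounds, tw(G) = 2.

Treewidth 2.
Bags: B1 = {1, 2, 5}  B2 = {1, 4, 5}  B3 = {0, 1, 4}  B4 = {0, 1, 3}
Tree: B1–B2, B2–B3, B3–B4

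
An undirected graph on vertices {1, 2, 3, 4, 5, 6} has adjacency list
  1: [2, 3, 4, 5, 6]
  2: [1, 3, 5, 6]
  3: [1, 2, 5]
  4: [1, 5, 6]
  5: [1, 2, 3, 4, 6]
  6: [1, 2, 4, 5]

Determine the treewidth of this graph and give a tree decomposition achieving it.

The largest bag has 4 vertices, giving width 3; this decomposition certifies tw(G) ≤ 3. On the other hand G contains the 4-clique {1, 2, 3, 5}. A clique must lie in a single bag of any decomposition, so no decomposition can have width below 3. Therefore the treewidth is 3.

Treewidth 3.
One such decomposition:
Bags: B1 = {1, 4, 5, 6}  B2 = {1, 2, 5, 6}  B3 = {1, 2, 3, 5}
Tree: B1–B2, B2–B3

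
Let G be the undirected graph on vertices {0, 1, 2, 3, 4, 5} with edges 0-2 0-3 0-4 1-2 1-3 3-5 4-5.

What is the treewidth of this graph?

A width-2 tree decomposition is:
Bags: B1 = {1, 2, 3}  B2 = {0, 2, 3}  B3 = {0, 3, 5}  B4 = {0, 4, 5}
Tree: B1–B2, B2–B3, B3–B4
The largest bag has 3 vertices, giving width 2; this decomposition certifies tw(G) ≤ 2. Since 1–2–0–3–1 is a cycle in G, G is not acyclic. Forests are exactly the graphs of treewidth ≤ 1, so tw(G) ≥ 2. Hence tw(G) = 2 exactly.

2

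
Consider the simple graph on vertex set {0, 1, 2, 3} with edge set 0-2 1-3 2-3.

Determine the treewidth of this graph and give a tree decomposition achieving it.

Treewidth 1.
One such decomposition:
Bags: B1 = {2, 3}  B2 = {0, 2}  B3 = {1, 3}
Tree: B1–B2, B1–B3

Every bag has size at most 2, so the width is 2 − 1 = 1 and tw(G) ≤ 1. Any graph with an edge has treewidth ≥ 1, and G has the edge 2–3. Combining the bounds, tw(G) = 1.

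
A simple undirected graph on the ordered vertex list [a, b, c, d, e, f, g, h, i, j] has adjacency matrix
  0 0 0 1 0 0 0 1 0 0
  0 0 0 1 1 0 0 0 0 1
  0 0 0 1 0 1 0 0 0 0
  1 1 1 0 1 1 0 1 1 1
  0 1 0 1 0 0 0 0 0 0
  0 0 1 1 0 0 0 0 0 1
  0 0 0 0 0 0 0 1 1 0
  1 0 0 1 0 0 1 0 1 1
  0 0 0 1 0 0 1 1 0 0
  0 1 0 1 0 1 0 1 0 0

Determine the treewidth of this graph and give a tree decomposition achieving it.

Treewidth 2.
Bags: B1 = {b, d, j}  B2 = {d, h, j}  B3 = {b, d, e}  B4 = {d, f, j}  B5 = {d, h, i}  B6 = {g, h, i}  B7 = {a, d, h}  B8 = {c, d, f}
Tree: B1–B2, B1–B3, B1–B4, B2–B5, B5–B6, B5–B7, B4–B8

Every bag has size at most 3, so the width is 3 − 1 = 2 and tw(G) ≤ 2. Conversely, {d, f, j} is a clique of size 3, and the vertices of any clique must share a bag in every tree decomposition; so some bag has ≥ 3 vertices and tw(G) ≥ 2. Hence tw(G) = 2 exactly.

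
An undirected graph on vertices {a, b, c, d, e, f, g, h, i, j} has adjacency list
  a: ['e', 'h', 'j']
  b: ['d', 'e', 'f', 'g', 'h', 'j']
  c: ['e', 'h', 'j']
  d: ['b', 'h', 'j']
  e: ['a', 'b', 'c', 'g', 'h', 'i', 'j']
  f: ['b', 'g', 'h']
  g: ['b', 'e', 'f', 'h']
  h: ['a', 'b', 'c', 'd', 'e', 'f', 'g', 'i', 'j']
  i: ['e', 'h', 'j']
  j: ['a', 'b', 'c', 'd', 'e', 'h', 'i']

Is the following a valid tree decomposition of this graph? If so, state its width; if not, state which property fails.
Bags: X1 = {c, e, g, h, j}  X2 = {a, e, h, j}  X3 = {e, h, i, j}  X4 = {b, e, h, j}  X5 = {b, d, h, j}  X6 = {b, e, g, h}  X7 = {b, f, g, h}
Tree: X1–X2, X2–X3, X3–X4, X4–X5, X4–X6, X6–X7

A tree decomposition must satisfy three properties: every vertex lies in some bag; for every edge, both endpoints lie together in some bag; and for every vertex, the bags containing it form a connected subtree. Here bags containing vertex g are not connected in the tree, so the decomposition is invalid.

No — bags containing vertex g are not connected in the tree.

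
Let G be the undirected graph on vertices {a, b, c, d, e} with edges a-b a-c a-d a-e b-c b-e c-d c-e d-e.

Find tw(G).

A width-3 tree decomposition is:
Bags: B1 = {a, b, c, e}  B2 = {a, c, d, e}
Tree: B1–B2
The largest bag has 4 vertices, giving width 3; this decomposition certifies tw(G) ≤ 3. On the other hand G contains the 4-clique {a, c, d, e}. A clique must lie in a single bag of any decomposition, so no decomposition can have width below 3. Hence tw(G) = 3 exactly.

3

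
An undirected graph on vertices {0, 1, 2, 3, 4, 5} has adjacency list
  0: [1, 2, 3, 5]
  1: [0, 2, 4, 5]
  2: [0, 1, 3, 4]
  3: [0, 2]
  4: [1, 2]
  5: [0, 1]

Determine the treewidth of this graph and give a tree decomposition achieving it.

Every bag has size at most 3, so the width is 3 − 1 = 2 and tw(G) ≤ 2. Conversely, {0, 1, 2} is a clique of size 3, and the vertices of any clique must share a bag in every tree decomposition; so some bag has ≥ 3 vertices and tw(G) ≥ 2. The upper and lower bounds meet at 2, so that is the treewidth.

Treewidth 2.
One optimal decomposition is:
Bags: B1 = {0, 1, 2}  B2 = {0, 2, 3}  B3 = {0, 1, 5}  B4 = {1, 2, 4}
Tree: B1–B2, B1–B3, B1–B4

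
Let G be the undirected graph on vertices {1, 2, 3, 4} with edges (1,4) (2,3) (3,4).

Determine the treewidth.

1

A width-1 tree decomposition is:
Bags: B1 = {3, 4}  B2 = {2, 3}  B3 = {1, 4}
Tree: B1–B2, B1–B3
Each bag holds 2 vertices, so the decomposition has width 1, which upper-bounds the treewidth. Since G has at least one edge (e.g. 4–3), it is not an edgeless graph, so tw(G) ≥ 1. The upper and lower bounds meet at 1, so that is the treewidth.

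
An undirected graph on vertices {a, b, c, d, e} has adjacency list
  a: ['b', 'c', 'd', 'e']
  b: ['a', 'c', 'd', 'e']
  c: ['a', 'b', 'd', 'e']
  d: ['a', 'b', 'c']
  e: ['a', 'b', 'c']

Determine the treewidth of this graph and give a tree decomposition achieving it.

Treewidth 3.
One optimal decomposition is:
Bags: B1 = {a, b, c, d}  B2 = {a, b, c, e}
Tree: B1–B2

Every bag has size at most 4, so the width is 4 − 1 = 3 and tw(G) ≤ 3. For the lower bound, the 4 vertices {a, b, c, d} are pairwise adjacent, and any tree decomposition puts a clique entirely inside one bag — forcing width ≥ 3. Combining the bounds, tw(G) = 3.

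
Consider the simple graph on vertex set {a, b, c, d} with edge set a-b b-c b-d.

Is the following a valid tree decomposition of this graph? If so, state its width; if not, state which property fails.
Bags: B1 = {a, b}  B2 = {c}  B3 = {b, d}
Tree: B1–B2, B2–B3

No — edge (b,c) lies in no bag.

A tree decomposition must satisfy three properties: every vertex lies in some bag; for every edge, both endpoints lie together in some bag; and for every vertex, the bags containing it form a connected subtree. Here edge (b,c) lies in no bag, so the decomposition is invalid.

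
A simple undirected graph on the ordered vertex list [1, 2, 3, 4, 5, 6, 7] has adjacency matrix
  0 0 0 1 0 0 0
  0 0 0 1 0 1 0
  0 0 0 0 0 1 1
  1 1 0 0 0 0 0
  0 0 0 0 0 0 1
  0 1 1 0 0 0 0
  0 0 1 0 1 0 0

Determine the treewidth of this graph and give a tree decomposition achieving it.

Treewidth 1.
One optimal decomposition is:
Bags: B1 = {1, 4}  B2 = {2, 4}  B3 = {2, 6}  B4 = {3, 6}  B5 = {3, 7}  B6 = {5, 7}
Tree: B1–B2, B2–B3, B3–B4, B4–B5, B5–B6

Each bag holds 2 vertices, so the decomposition has width 1, which upper-bounds the treewidth. Since G has at least one edge (e.g. 1–4), it is not an edgeless graph, so tw(G) ≥ 1. Hence tw(G) = 1 exactly.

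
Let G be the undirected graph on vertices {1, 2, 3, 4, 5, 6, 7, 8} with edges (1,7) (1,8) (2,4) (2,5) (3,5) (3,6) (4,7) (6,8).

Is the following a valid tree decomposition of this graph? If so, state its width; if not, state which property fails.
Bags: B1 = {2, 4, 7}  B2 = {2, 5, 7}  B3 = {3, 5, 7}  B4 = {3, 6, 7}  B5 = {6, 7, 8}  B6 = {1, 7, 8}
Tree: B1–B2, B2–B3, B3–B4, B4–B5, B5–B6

Yes; width 2.

Checking the three conditions: (i) the bags cover all of {1, 2, 3, 4, 5, 6, 7, 8}; (ii) for each edge, some bag contains both endpoints; (iii) the bags containing any fixed vertex form a subtree. All hold, so the decomposition is valid with width 3 − 1 = 2.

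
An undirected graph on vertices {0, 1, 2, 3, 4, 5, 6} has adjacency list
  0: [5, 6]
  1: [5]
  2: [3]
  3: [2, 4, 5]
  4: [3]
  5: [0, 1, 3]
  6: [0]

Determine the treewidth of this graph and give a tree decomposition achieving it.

Every bag has size at most 2, so the width is 2 − 1 = 1 and tw(G) ≤ 1. Any graph with an edge has treewidth ≥ 1, and G has the edge 5–3. The upper and lower bounds meet at 1, so that is the treewidth.

Treewidth 1.
One optimal decomposition is:
Bags: B1 = {3, 5}  B2 = {1, 5}  B3 = {0, 5}  B4 = {2, 3}  B5 = {3, 4}  B6 = {0, 6}
Tree: B1–B2, B2–B3, B1–B4, B1–B5, B3–B6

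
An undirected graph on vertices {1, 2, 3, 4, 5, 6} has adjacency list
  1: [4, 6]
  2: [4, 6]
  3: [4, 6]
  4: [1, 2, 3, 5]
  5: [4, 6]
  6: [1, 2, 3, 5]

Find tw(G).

A width-2 tree decomposition is:
Bags: B1 = {2, 4, 6}  B2 = {4, 5, 6}  B3 = {3, 4, 6}  B4 = {1, 4, 6}
Tree: B1–B2, B2–B3, B3–B4
Every bag has size at most 3, so the width is 3 − 1 = 2 and tw(G) ≤ 2. For the lower bound, G contains the cycle 6–2–4–5–6, so G is not a forest; only forests have treewidth ≤ 1, hence tw(G) ≥ 2. Hence tw(G) = 2 exactly.

2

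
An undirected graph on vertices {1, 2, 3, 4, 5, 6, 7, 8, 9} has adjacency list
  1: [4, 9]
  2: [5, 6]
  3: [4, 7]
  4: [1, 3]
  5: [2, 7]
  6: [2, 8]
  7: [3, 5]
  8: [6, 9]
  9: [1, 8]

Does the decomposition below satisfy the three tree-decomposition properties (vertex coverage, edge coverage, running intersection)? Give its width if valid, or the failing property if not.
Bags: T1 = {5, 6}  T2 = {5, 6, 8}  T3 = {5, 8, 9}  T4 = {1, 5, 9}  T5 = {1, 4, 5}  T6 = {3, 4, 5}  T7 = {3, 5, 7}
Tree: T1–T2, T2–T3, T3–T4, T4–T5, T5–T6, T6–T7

A tree decomposition must satisfy three properties: every vertex lies in some bag; for every edge, both endpoints lie together in some bag; and for every vertex, the bags containing it form a connected subtree. Here vertex 2 appears in no bag, so the decomposition is invalid.

No — vertex 2 appears in no bag.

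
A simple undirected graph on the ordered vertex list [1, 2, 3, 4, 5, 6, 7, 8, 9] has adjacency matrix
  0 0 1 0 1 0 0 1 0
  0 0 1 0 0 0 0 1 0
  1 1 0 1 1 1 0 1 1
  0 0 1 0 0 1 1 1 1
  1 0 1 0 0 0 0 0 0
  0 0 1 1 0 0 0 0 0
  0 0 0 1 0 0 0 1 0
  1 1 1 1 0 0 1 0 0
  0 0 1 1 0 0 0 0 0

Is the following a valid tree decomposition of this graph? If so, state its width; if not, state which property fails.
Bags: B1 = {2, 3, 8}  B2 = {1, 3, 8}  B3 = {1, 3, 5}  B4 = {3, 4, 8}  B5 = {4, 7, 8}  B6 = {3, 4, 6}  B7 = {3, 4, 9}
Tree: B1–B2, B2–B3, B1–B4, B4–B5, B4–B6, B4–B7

Yes; width 2.

Vertex coverage: the bags together contain {1, 2, 3, 4, 5, 6, 7, 8, 9}, the full vertex set. Edge coverage: each edge of G has both endpoints in at least one bag. Running intersection: for every vertex, the bags containing it form a connected subtree. All three properties hold, so this is a valid tree decomposition of width max|bag| − 1 = 2, and hence tw(G) ≤ 2.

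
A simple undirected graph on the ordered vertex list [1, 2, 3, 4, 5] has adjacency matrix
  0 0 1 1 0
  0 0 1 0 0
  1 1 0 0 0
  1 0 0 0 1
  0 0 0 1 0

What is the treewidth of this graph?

A width-1 tree decomposition is:
Bags: B1 = {1, 3}  B2 = {1, 4}  B3 = {4, 5}  B4 = {2, 3}
Tree: B1–B2, B2–B3, B1–B4
Every bag has size at most 2, so the width is 2 − 1 = 1 and tw(G) ≤ 1. G has an edge, so its treewidth is at least 1. Hence tw(G) = 1 exactly.

1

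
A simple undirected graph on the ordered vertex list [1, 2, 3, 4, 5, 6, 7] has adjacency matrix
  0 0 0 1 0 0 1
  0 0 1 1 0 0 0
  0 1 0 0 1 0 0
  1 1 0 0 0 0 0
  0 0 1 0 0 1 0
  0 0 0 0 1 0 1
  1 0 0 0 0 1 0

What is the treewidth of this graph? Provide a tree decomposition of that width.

The largest bag has 3 vertices, giving width 2; this decomposition certifies tw(G) ≤ 2. For the lower bound, G contains the cycle 5–3–2–4–1–7–6–5, so G is not a forest; only forests have treewidth ≤ 1, hence tw(G) ≥ 2. Therefore the treewidth is 2.

Treewidth 2.
One optimal decomposition is:
Bags: B1 = {2, 3, 5}  B2 = {2, 4, 5}  B3 = {1, 4, 5}  B4 = {1, 5, 7}  B5 = {5, 6, 7}
Tree: B1–B2, B2–B3, B3–B4, B4–B5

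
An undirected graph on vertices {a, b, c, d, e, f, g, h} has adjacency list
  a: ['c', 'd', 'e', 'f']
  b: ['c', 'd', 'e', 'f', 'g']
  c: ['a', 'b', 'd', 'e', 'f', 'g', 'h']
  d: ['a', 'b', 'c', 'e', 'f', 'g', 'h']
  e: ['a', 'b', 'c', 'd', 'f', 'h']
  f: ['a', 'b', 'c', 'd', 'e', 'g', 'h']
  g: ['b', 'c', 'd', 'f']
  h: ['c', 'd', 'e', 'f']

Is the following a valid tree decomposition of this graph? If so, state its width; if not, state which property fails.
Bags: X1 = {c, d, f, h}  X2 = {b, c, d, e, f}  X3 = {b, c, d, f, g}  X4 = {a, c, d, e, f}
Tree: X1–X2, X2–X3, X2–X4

No — edge (e,h) lies in no bag.

A tree decomposition must satisfy three properties: every vertex lies in some bag; for every edge, both endpoints lie together in some bag; and for every vertex, the bags containing it form a connected subtree. Here edge (e,h) lies in no bag, so the decomposition is invalid.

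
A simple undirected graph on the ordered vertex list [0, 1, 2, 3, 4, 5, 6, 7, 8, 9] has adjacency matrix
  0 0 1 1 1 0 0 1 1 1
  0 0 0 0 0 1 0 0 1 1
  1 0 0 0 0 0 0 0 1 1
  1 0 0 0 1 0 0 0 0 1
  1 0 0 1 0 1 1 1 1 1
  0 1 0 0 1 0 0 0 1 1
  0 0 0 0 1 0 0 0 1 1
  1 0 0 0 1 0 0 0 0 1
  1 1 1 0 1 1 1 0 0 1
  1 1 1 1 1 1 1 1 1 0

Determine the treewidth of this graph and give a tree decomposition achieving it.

Treewidth 3.
Bags: B1 = {4, 5, 8, 9}  B2 = {0, 4, 8, 9}  B3 = {0, 4, 7, 9}  B4 = {0, 2, 8, 9}  B5 = {0, 3, 4, 9}  B6 = {1, 5, 8, 9}  B7 = {4, 6, 8, 9}
Tree: B1–B2, B2–B3, B2–B4, B2–B5, B1–B6, B1–B7

Every bag has size at most 4, so the width is 4 − 1 = 3 and tw(G) ≤ 3. Conversely, {1, 5, 8, 9} is a clique of size 4, and the vertices of any clique must share a bag in every tree decomposition; so some bag has ≥ 4 vertices and tw(G) ≥ 3. Therefore the treewidth is 3.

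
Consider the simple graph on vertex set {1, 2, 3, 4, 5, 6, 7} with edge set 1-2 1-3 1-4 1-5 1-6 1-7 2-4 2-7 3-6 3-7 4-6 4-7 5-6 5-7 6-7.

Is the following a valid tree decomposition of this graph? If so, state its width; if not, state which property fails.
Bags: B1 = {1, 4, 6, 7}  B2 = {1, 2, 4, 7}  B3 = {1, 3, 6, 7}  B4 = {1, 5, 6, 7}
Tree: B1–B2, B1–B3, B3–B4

Checking the three conditions: (i) the bags cover all of {1, 2, 3, 4, 5, 6, 7}; (ii) for each edge, some bag contains both endpoints; (iii) the bags containing any fixed vertex form a subtree. All hold, so the decomposition is valid with width 4 − 1 = 3.

Yes; width 3.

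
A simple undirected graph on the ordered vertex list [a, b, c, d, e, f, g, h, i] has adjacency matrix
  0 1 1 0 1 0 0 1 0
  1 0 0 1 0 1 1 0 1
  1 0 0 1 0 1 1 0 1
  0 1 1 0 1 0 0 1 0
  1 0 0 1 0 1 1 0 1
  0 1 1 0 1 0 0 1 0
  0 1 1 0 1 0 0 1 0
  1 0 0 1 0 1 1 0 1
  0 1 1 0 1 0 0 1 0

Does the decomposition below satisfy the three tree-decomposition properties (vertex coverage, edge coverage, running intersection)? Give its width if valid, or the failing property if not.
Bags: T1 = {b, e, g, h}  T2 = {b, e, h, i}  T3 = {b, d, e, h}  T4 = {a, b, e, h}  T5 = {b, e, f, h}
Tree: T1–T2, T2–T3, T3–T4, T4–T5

No — vertex c appears in no bag.

A tree decomposition must satisfy three properties: every vertex lies in some bag; for every edge, both endpoints lie together in some bag; and for every vertex, the bags containing it form a connected subtree. Here vertex c appears in no bag, so the decomposition is invalid.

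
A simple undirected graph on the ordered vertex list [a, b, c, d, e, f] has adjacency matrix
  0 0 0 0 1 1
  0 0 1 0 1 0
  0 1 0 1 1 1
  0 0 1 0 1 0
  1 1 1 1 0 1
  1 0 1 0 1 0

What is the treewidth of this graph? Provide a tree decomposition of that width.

Each bag holds 3 vertices, so the decomposition has width 2, which upper-bounds the treewidth. For the lower bound, the 3 vertices {c, d, e} are pairwise adjacent, and any tree decomposition puts a clique entirely inside one bag — forcing width ≥ 2. Combining the bounds, tw(G) = 2.

Treewidth 2.
One such decomposition:
Bags: B1 = {c, d, e}  B2 = {c, e, f}  B3 = {b, c, e}  B4 = {a, e, f}
Tree: B1–B2, B1–B3, B2–B4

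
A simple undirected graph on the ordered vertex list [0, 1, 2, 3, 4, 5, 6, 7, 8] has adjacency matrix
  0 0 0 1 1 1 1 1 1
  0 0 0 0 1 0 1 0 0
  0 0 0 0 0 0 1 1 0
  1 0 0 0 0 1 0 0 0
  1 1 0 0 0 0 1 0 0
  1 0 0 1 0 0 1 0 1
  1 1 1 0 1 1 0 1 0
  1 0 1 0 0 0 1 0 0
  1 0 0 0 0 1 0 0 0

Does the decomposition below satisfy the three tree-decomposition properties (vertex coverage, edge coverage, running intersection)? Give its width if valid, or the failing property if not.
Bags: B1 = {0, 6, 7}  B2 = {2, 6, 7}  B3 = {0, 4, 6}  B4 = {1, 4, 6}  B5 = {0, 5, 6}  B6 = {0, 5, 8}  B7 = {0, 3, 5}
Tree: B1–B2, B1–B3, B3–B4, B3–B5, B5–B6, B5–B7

Yes; width 2.

Every vertex of G appears in some bag (union = {0, 1, 2, 3, 4, 5, 6, 7, 8}); every edge is covered by a bag; and for each vertex v the set of bags containing v is connected in the bag tree. The decomposition is therefore valid. The largest bag has 3 vertices, so the width is 2.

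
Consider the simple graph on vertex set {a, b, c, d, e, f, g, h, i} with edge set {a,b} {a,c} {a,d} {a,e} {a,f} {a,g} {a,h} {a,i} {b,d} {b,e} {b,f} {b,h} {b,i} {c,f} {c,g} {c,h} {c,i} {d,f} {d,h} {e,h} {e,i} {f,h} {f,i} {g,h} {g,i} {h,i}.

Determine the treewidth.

4

A width-4 tree decomposition is:
Bags: B1 = {a, b, f, h, i}  B2 = {a, c, f, h, i}  B3 = {a, c, g, h, i}  B4 = {a, b, d, f, h}  B5 = {a, b, e, h, i}
Tree: B1–B2, B2–B3, B1–B4, B1–B5
Each bag holds 5 vertices, so the decomposition has width 4, which upper-bounds the treewidth. For the lower bound, the 5 vertices {a, b, d, f, h} are pairwise adjacent, and any tree decomposition puts a clique entirely inside one bag — forcing width ≥ 4. Therefore the treewidth is 4.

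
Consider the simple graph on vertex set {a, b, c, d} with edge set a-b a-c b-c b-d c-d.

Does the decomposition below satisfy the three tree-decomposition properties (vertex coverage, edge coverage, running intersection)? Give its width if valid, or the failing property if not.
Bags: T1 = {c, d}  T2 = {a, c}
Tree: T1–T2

A tree decomposition must satisfy three properties: every vertex lies in some bag; for every edge, both endpoints lie together in some bag; and for every vertex, the bags containing it form a connected subtree. Here vertex b appears in no bag, so the decomposition is invalid.

No — vertex b appears in no bag.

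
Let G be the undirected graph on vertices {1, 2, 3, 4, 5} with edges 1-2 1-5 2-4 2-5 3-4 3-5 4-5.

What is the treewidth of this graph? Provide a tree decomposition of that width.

Each bag holds 3 vertices, so the decomposition has width 2, which upper-bounds the treewidth. On the other hand G contains the 3-clique {1, 2, 5}. A clique must lie in a single bag of any decomposition, so no decomposition can have width below 2. Therefore the treewidth is 2.

Treewidth 2.
One optimal decomposition is:
Bags: B1 = {1, 2, 5}  B2 = {2, 4, 5}  B3 = {3, 4, 5}
Tree: B1–B2, B2–B3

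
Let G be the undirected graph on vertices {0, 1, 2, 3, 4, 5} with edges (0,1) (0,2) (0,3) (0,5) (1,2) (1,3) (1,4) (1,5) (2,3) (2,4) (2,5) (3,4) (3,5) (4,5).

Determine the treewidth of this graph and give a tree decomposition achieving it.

Treewidth 4.
One optimal decomposition is:
Bags: B1 = {1, 2, 3, 4, 5}  B2 = {0, 1, 2, 3, 5}
Tree: B1–B2

Each bag holds 5 vertices, so the decomposition has width 4, which upper-bounds the treewidth. For the lower bound, the 5 vertices {0, 1, 2, 3, 5} are pairwise adjacent, and any tree decomposition puts a clique entirely inside one bag — forcing width ≥ 4. Hence tw(G) = 4 exactly.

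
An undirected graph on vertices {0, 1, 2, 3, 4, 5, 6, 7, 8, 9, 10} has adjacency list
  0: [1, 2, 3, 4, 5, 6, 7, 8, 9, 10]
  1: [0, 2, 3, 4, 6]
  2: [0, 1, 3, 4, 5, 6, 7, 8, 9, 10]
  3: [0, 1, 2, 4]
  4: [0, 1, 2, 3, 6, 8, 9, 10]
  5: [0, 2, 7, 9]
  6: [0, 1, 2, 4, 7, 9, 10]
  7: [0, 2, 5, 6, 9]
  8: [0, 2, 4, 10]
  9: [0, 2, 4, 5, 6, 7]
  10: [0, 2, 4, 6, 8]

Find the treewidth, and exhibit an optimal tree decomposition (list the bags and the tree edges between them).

Each bag holds 5 vertices, so the decomposition has width 4, which upper-bounds the treewidth. Conversely, {0, 2, 4, 8, 10} is a clique of size 5, and the vertices of any clique must share a bag in every tree decomposition; so some bag has ≥ 5 vertices and tw(G) ≥ 4. Hence tw(G) = 4 exactly.

Treewidth 4.
One optimal decomposition is:
Bags: B1 = {0, 1, 2, 4, 6}  B2 = {0, 2, 4, 6, 10}  B3 = {0, 1, 2, 3, 4}  B4 = {0, 2, 4, 6, 9}  B5 = {0, 2, 6, 7, 9}  B6 = {0, 2, 4, 8, 10}  B7 = {0, 2, 5, 7, 9}
Tree: B1–B2, B1–B3, B1–B4, B4–B5, B2–B6, B5–B7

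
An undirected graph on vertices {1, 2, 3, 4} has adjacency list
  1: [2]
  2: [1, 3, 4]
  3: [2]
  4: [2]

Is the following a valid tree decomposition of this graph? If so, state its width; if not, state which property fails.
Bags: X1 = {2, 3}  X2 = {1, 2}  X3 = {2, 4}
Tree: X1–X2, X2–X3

Yes; width 1.

Checking the three conditions: (i) the bags cover all of {1, 2, 3, 4}; (ii) for each edge, some bag contains both endpoints; (iii) the bags containing any fixed vertex form a subtree. All hold, so the decomposition is valid with width 2 − 1 = 1.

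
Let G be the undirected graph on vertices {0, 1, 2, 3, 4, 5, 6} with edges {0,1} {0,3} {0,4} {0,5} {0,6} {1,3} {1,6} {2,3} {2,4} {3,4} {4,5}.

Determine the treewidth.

A width-2 tree decomposition is:
Bags: B1 = {0, 1, 3}  B2 = {0, 3, 4}  B3 = {0, 4, 5}  B4 = {0, 1, 6}  B5 = {2, 3, 4}
Tree: B1–B2, B2–B3, B1–B4, B2–B5
The largest bag has 3 vertices, giving width 2; this decomposition certifies tw(G) ≤ 2. Conversely, {0, 1, 3} is a clique of size 3, and the vertices of any clique must share a bag in every tree decomposition; so some bag has ≥ 3 vertices and tw(G) ≥ 2. The upper and lower bounds meet at 2, so that is the treewidth.

2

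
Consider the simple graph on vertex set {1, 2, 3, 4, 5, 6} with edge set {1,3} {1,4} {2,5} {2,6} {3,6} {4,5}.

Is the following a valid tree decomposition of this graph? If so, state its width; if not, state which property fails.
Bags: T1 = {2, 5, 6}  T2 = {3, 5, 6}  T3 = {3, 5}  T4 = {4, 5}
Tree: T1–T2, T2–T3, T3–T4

No — vertex 1 appears in no bag.

A tree decomposition must satisfy three properties: every vertex lies in some bag; for every edge, both endpoints lie together in some bag; and for every vertex, the bags containing it form a connected subtree. Here vertex 1 appears in no bag, so the decomposition is invalid.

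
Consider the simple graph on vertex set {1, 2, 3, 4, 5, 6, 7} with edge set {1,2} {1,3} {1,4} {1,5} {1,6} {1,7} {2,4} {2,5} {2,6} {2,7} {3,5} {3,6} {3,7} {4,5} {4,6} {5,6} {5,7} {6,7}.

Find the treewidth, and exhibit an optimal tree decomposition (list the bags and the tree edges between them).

Treewidth 4.
One such decomposition:
Bags: B1 = {1, 2, 5, 6, 7}  B2 = {1, 2, 4, 5, 6}  B3 = {1, 3, 5, 6, 7}
Tree: B1–B2, B1–B3

Every bag has size at most 5, so the width is 5 − 1 = 4 and tw(G) ≤ 4. For the lower bound, the 5 vertices {1, 2, 4, 5, 6} are pairwise adjacent, and any tree decomposition puts a clique entirely inside one bag — forcing width ≥ 4. Combining the bounds, tw(G) = 4.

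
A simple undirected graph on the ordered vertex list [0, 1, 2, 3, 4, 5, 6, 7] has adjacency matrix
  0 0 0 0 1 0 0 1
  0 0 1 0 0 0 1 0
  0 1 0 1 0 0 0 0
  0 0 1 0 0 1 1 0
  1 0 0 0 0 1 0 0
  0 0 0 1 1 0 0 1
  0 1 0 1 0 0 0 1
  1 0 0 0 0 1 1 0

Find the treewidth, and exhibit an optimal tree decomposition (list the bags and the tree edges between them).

Every bag has size at most 3, so the width is 3 − 1 = 2 and tw(G) ≤ 2. For the lower bound, G contains the cycle 1–2–3–6–1, so G is not a forest; only forests have treewidth ≤ 1, hence tw(G) ≥ 2. Hence tw(G) = 2 exactly.

Treewidth 2.
One such decomposition:
Bags: B1 = {1, 2, 6}  B2 = {2, 3, 6}  B3 = {3, 6, 7}  B4 = {3, 5, 7}  B5 = {0, 5, 7}  B6 = {0, 4, 5}
Tree: B1–B2, B2–B3, B3–B4, B4–B5, B5–B6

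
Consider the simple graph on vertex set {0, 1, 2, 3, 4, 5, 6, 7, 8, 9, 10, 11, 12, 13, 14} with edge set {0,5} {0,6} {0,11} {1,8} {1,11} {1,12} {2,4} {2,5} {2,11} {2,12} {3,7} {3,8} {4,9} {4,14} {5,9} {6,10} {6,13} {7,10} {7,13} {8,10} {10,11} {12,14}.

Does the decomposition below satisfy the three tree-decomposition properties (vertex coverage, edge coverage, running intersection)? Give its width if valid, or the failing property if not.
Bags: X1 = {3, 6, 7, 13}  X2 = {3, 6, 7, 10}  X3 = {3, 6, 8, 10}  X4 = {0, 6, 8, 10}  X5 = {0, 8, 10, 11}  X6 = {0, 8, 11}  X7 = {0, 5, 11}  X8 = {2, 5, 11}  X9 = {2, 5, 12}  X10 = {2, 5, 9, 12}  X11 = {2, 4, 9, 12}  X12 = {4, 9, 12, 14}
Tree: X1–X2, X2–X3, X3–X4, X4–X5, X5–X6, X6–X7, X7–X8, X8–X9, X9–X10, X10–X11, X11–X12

No — vertex 1 appears in no bag.

A tree decomposition must satisfy three properties: every vertex lies in some bag; for every edge, both endpoints lie together in some bag; and for every vertex, the bags containing it form a connected subtree. Here vertex 1 appears in no bag, so the decomposition is invalid.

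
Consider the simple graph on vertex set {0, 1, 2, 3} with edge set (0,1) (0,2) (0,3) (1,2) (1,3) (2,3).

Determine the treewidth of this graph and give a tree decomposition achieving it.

Treewidth 3.
One such decomposition:
Bags: B1 = {0, 1, 2, 3}
Tree: (single bag)

A single bag containing all 4 vertices is trivially a valid decomposition of width 3. Conversely, {0, 1, 2, 3} is a clique of size 4, and the vertices of any clique must share a bag in every tree decomposition; so some bag has ≥ 4 vertices and tw(G) ≥ 3. The upper and lower bounds meet at 3, so that is the treewidth.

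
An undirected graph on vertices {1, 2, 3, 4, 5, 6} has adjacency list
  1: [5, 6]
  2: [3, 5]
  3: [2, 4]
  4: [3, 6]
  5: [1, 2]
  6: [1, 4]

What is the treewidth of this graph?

A width-2 tree decomposition is:
Bags: B1 = {2, 3, 5}  B2 = {3, 4, 5}  B3 = {4, 5, 6}  B4 = {1, 5, 6}
Tree: B1–B2, B2–B3, B3–B4
The largest bag has 3 vertices, giving width 2; this decomposition certifies tw(G) ≤ 2. The edges 5–2–3–4–6–1–5 form a cycle, so G is not a tree and its treewidth is at least 2. Therefore the treewidth is 2.

2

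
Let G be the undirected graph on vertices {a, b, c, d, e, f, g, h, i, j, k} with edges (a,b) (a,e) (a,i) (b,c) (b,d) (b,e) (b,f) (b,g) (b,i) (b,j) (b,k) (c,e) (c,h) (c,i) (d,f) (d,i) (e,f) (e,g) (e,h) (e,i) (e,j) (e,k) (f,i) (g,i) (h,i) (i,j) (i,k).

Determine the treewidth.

A width-3 tree decomposition is:
Bags: B1 = {b, e, f, i}  B2 = {b, e, g, i}  B3 = {b, c, e, i}  B4 = {c, e, h, i}  B5 = {b, e, i, k}  B6 = {b, e, i, j}  B7 = {b, d, f, i}  B8 = {a, b, e, i}
Tree: B1–B2, B1–B3, B3–B4, B2–B5, B2–B6, B1–B7, B1–B8
Each bag holds 4 vertices, so the decomposition has width 3, which upper-bounds the treewidth. Conversely, {c, e, h, i} is a clique of size 4, and the vertices of any clique must share a bag in every tree decomposition; so some bag has ≥ 4 vertices and tw(G) ≥ 3. Therefore the treewidth is 3.

3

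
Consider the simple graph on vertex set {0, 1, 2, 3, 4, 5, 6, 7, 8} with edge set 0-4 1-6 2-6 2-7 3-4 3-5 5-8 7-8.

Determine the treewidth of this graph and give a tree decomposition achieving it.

Treewidth 1.
One such decomposition:
Bags: B1 = {1, 6}  B2 = {2, 6}  B3 = {2, 7}  B4 = {7, 8}  B5 = {5, 8}  B6 = {3, 5}  B7 = {3, 4}  B8 = {0, 4}
Tree: B1–B2, B2–B3, B3–B4, B4–B5, B5–B6, B6–B7, B7–B8

The largest bag has 2 vertices, giving width 1; this decomposition certifies tw(G) ≤ 1. Since G has at least one edge (e.g. 1–6), it is not an edgeless graph, so tw(G) ≥ 1. Hence tw(G) = 1 exactly.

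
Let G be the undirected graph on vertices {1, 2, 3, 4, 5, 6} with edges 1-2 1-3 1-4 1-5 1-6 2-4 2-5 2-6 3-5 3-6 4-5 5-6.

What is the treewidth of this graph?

A width-3 tree decomposition is:
Bags: B1 = {1, 2, 5, 6}  B2 = {1, 2, 4, 5}  B3 = {1, 3, 5, 6}
Tree: B1–B2, B1–B3
The largest bag has 4 vertices, giving width 3; this decomposition certifies tw(G) ≤ 3. Conversely, {1, 2, 4, 5} is a clique of size 4, and the vertices of any clique must share a bag in every tree decomposition; so some bag has ≥ 4 vertices and tw(G) ≥ 3. Combining the bounds, tw(G) = 3.

3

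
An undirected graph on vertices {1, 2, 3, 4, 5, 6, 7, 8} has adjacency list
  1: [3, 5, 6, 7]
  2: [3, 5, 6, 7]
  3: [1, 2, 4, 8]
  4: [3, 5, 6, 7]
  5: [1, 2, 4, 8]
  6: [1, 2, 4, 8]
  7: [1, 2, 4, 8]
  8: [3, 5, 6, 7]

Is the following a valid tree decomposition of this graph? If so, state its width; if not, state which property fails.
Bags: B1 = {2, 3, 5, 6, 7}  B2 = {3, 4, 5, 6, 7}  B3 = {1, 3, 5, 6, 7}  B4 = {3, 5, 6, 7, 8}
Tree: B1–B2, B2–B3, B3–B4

Every vertex of G appears in some bag (union = {1, 2, 3, 4, 5, 6, 7, 8}); every edge is covered by a bag; and for each vertex v the set of bags containing v is connected in the bag tree. The decomposition is therefore valid. The largest bag has 5 vertices, so the width is 4.

Yes; width 4.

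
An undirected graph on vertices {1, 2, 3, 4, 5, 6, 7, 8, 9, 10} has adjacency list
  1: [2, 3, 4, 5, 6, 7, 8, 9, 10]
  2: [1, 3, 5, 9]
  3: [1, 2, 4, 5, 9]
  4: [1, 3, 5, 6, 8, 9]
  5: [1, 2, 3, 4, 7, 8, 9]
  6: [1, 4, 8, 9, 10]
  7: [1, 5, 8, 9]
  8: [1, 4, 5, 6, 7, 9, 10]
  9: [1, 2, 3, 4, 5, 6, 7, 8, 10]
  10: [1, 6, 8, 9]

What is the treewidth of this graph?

4

A width-4 tree decomposition is:
Bags: B1 = {1, 4, 5, 8, 9}  B2 = {1, 4, 6, 8, 9}  B3 = {1, 3, 4, 5, 9}  B4 = {1, 6, 8, 9, 10}  B5 = {1, 2, 3, 5, 9}  B6 = {1, 5, 7, 8, 9}
Tree: B1–B2, B1–B3, B2–B4, B3–B5, B1–B6
The largest bag has 5 vertices, giving width 4; this decomposition certifies tw(G) ≤ 4. For the lower bound, the 5 vertices {1, 6, 8, 9, 10} are pairwise adjacent, and any tree decomposition puts a clique entirely inside one bag — forcing width ≥ 4. The upper and lower bounds meet at 4, so that is the treewidth.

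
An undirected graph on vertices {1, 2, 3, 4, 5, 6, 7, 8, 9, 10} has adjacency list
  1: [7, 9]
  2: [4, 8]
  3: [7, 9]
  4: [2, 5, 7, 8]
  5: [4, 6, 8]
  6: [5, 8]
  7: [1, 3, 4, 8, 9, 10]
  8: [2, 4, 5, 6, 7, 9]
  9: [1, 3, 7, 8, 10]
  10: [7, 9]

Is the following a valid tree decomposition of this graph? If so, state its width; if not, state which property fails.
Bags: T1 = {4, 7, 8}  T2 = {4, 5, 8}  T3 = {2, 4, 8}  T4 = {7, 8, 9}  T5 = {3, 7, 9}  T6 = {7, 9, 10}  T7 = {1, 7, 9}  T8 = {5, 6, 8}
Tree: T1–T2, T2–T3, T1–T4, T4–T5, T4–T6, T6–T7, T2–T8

Yes; width 2.

Every vertex of G appears in some bag (union = {1, 2, 3, 4, 5, 6, 7, 8, 9, 10}); every edge is covered by a bag; and for each vertex v the set of bags containing v is connected in the bag tree. The decomposition is therefore valid. The largest bag has 3 vertices, so the width is 2.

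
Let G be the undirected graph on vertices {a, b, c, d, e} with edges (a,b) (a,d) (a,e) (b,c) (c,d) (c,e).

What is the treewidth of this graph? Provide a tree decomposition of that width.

Treewidth 2.
Bags: B1 = {a, c, d}  B2 = {a, b, c}  B3 = {a, c, e}
Tree: B1–B2, B2–B3

The largest bag has 3 vertices, giving width 2; this decomposition certifies tw(G) ≤ 2. For the lower bound, G contains the cycle d–c–b–a–d, so G is not a forest; only forests have treewidth ≤ 1, hence tw(G) ≥ 2. The upper and lower bounds meet at 2, so that is the treewidth.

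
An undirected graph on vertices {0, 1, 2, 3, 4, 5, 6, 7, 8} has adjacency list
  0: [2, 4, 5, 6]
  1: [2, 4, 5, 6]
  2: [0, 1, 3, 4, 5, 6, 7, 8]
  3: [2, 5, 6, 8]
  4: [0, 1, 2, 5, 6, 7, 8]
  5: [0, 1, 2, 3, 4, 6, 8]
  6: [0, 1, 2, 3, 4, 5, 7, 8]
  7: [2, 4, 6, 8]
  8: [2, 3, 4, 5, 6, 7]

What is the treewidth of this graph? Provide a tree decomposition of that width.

Every bag has size at most 5, so the width is 5 − 1 = 4 and tw(G) ≤ 4. Conversely, {2, 3, 5, 6, 8} is a clique of size 5, and the vertices of any clique must share a bag in every tree decomposition; so some bag has ≥ 5 vertices and tw(G) ≥ 4. Therefore the treewidth is 4.

Treewidth 4.
One such decomposition:
Bags: B1 = {2, 4, 6, 7, 8}  B2 = {2, 4, 5, 6, 8}  B3 = {2, 3, 5, 6, 8}  B4 = {1, 2, 4, 5, 6}  B5 = {0, 2, 4, 5, 6}
Tree: B1–B2, B2–B3, B2–B4, B4–B5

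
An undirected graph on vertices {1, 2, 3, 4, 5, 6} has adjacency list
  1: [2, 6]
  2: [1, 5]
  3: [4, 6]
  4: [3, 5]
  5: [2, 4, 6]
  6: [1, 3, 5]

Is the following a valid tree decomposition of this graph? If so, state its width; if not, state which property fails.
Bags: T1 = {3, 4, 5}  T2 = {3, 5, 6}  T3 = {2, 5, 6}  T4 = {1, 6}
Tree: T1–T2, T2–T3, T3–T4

A tree decomposition must satisfy three properties: every vertex lies in some bag; for every edge, both endpoints lie together in some bag; and for every vertex, the bags containing it form a connected subtree. Here edge (2,1) lies in no bag, so the decomposition is invalid.

No — edge (2,1) lies in no bag.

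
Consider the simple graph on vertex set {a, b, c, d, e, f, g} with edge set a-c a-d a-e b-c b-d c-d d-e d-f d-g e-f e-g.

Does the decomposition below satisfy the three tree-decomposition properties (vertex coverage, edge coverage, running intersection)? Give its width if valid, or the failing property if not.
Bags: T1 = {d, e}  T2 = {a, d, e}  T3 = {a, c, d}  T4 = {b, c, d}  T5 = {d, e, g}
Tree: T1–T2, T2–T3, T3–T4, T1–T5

No — vertex f appears in no bag.

A tree decomposition must satisfy three properties: every vertex lies in some bag; for every edge, both endpoints lie together in some bag; and for every vertex, the bags containing it form a connected subtree. Here vertex f appears in no bag, so the decomposition is invalid.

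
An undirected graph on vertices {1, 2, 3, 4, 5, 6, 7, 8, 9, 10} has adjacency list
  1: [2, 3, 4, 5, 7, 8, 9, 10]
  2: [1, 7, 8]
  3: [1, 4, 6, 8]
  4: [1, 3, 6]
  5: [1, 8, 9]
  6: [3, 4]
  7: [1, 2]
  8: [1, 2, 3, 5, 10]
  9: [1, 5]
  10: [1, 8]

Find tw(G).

2

A width-2 tree decomposition is:
Bags: B1 = {1, 3, 8}  B2 = {1, 2, 8}  B3 = {1, 3, 4}  B4 = {1, 2, 7}  B5 = {3, 4, 6}  B6 = {1, 5, 8}  B7 = {1, 8, 10}  B8 = {1, 5, 9}
Tree: B1–B2, B1–B3, B2–B4, B3–B5, B1–B6, B1–B7, B6–B8
Each bag holds 3 vertices, so the decomposition has width 2, which upper-bounds the treewidth. On the other hand G contains the 3-clique {1, 3, 8}. A clique must lie in a single bag of any decomposition, so no decomposition can have width below 2. The upper and lower bounds meet at 2, so that is the treewidth.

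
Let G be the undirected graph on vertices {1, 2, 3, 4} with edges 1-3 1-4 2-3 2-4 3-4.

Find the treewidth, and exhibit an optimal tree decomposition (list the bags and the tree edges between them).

The largest bag has 3 vertices, giving width 2; this decomposition certifies tw(G) ≤ 2. On the other hand G contains the 3-clique {1, 3, 4}. A clique must lie in a single bag of any decomposition, so no decomposition can have width below 2. Combining the bounds, tw(G) = 2.

Treewidth 2.
One optimal decomposition is:
Bags: B1 = {1, 3, 4}  B2 = {2, 3, 4}
Tree: B1–B2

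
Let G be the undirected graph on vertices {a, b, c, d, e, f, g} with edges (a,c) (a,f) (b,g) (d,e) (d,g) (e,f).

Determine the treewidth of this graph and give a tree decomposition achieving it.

Every bag has size at most 2, so the width is 2 − 1 = 1 and tw(G) ≤ 1. Since G has at least one edge (e.g. c–a), it is not an edgeless graph, so tw(G) ≥ 1. The upper and lower bounds meet at 1, so that is the treewidth.

Treewidth 1.
One such decomposition:
Bags: B1 = {a, c}  B2 = {a, f}  B3 = {e, f}  B4 = {d, e}  B5 = {d, g}  B6 = {b, g}
Tree: B1–B2, B2–B3, B3–B4, B4–B5, B5–B6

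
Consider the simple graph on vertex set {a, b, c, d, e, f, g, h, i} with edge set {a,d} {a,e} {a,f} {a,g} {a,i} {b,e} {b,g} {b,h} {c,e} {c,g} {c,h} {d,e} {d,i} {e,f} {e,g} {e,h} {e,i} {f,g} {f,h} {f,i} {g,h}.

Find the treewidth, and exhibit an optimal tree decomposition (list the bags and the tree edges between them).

Treewidth 3.
Bags: B1 = {e, f, g, h}  B2 = {a, e, f, g}  B3 = {c, e, g, h}  B4 = {a, e, f, i}  B5 = {a, d, e, i}  B6 = {b, e, g, h}
Tree: B1–B2, B1–B3, B2–B4, B4–B5, B1–B6

Every bag has size at most 4, so the width is 4 − 1 = 3 and tw(G) ≤ 3. On the other hand G contains the 4-clique {a, d, e, i}. A clique must lie in a single bag of any decomposition, so no decomposition can have width below 3. Hence tw(G) = 3 exactly.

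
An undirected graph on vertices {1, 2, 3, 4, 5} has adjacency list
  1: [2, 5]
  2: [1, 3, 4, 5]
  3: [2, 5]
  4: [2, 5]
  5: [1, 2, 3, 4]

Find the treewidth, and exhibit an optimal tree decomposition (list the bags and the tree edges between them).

Every bag has size at most 3, so the width is 3 − 1 = 2 and tw(G) ≤ 2. Conversely, {1, 2, 5} is a clique of size 3, and the vertices of any clique must share a bag in every tree decomposition; so some bag has ≥ 3 vertices and tw(G) ≥ 2. Combining the bounds, tw(G) = 2.

Treewidth 2.
One optimal decomposition is:
Bags: B1 = {2, 3, 5}  B2 = {1, 2, 5}  B3 = {2, 4, 5}
Tree: B1–B2, B2–B3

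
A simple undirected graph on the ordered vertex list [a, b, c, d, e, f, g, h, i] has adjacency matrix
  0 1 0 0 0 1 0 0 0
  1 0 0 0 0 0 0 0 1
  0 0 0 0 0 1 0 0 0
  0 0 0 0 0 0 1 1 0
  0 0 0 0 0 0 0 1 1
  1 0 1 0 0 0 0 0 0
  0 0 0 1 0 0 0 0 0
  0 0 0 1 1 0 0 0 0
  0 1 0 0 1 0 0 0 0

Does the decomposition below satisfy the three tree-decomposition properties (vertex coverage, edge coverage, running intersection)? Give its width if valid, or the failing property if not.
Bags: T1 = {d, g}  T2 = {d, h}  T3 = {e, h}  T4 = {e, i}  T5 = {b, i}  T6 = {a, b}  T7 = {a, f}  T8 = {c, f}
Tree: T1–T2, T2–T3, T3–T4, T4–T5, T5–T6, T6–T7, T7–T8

Every vertex of G appears in some bag (union = {a, b, c, d, e, f, g, h, i}); every edge is covered by a bag; and for each vertex v the set of bags containing v is connected in the bag tree. The decomposition is therefore valid. The largest bag has 2 vertices, so the width is 1.

Yes; width 1.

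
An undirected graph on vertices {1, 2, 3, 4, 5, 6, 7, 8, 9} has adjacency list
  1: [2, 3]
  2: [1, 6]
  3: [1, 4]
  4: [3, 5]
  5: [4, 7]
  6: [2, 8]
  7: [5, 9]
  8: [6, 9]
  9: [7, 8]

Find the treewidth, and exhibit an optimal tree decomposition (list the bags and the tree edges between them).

Treewidth 2.
One such decomposition:
Bags: B1 = {5, 7, 9}  B2 = {4, 5, 9}  B3 = {3, 4, 9}  B4 = {1, 3, 9}  B5 = {1, 2, 9}  B6 = {2, 6, 9}  B7 = {6, 8, 9}
Tree: B1–B2, B2–B3, B3–B4, B4–B5, B5–B6, B6–B7

Every bag has size at most 3, so the width is 3 − 1 = 2 and tw(G) ≤ 2. The edges 9–7–5–4–3–1–2–6–8–9 form a cycle, so G is not a tree and its treewidth is at least 2. Hence tw(G) = 2 exactly.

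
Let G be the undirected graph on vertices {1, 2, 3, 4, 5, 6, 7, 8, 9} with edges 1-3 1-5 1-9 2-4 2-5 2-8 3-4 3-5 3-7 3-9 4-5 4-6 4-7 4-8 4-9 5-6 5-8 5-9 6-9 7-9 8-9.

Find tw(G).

3

A width-3 tree decomposition is:
Bags: B1 = {4, 5, 8, 9}  B2 = {3, 4, 5, 9}  B3 = {1, 3, 5, 9}  B4 = {2, 4, 5, 8}  B5 = {4, 5, 6, 9}  B6 = {3, 4, 7, 9}
Tree: B1–B2, B2–B3, B1–B4, B1–B5, B2–B6
Every bag has size at most 4, so the width is 4 − 1 = 3 and tw(G) ≤ 3. On the other hand G contains the 4-clique {1, 3, 5, 9}. A clique must lie in a single bag of any decomposition, so no decomposition can have width below 3. The upper and lower bounds meet at 3, so that is the treewidth.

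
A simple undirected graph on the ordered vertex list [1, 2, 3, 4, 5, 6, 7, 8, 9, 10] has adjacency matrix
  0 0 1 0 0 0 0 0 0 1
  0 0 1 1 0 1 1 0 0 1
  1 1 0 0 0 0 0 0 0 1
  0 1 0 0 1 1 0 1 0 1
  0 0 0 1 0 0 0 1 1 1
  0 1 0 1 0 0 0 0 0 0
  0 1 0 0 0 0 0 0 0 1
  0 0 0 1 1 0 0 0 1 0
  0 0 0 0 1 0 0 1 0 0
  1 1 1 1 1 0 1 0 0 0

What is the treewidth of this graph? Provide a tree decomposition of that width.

The largest bag has 3 vertices, giving width 2; this decomposition certifies tw(G) ≤ 2. On the other hand G contains the 3-clique {5, 8, 9}. A clique must lie in a single bag of any decomposition, so no decomposition can have width below 2. Combining the bounds, tw(G) = 2.

Treewidth 2.
One optimal decomposition is:
Bags: B1 = {2, 4, 10}  B2 = {2, 3, 10}  B3 = {4, 5, 10}  B4 = {1, 3, 10}  B5 = {2, 7, 10}  B6 = {4, 5, 8}  B7 = {5, 8, 9}  B8 = {2, 4, 6}
Tree: B1–B2, B1–B3, B2–B4, B1–B5, B3–B6, B6–B7, B1–B8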